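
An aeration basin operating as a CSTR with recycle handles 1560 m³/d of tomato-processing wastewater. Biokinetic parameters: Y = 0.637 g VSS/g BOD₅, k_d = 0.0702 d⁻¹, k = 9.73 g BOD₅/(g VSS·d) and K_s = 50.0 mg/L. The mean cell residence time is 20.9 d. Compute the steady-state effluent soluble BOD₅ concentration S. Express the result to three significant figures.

Effluent substrate depends only on kinetics and SRT: S = K_s(1 + k_d θ_c) / [θ_c(Yk − k_d) − 1] = 50.0 × (1 + 0.0702 × 20.9) / [20.9 × (0.637 × 9.73 − 0.0702) − 1] = 123.4 / 127.1 = 0.9708 mg/L.

S ≈ 0.971 mg/L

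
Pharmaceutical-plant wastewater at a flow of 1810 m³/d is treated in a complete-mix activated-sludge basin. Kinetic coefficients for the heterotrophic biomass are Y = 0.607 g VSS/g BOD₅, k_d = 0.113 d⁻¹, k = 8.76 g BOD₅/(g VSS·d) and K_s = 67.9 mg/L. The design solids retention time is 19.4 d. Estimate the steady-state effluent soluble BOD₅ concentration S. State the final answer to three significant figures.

S ≈ 2.17 mg/L

From the Monod/SRT balance for a CMAS, S = K_s·(1+k_d θ_c)/[θ_c·(Y k − k_d) − 1] = 67.9 × (1 + 0.113 × 19.4) / [19.4 × (0.607 × 8.76 − 0.113) − 1] = 216.8 / 99.96 = 2.168 mg/L.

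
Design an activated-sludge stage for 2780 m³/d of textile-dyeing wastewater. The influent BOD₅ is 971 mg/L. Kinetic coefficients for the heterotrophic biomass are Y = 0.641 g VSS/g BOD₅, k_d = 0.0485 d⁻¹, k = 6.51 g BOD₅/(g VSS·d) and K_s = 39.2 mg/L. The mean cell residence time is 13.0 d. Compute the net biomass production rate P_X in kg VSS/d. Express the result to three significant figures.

From the Monod/SRT balance for a CMAS, S = K_s·(1+k_d θ_c)/[θ_c·(Y k − k_d) − 1] = 39.2 × (1 + 0.0485 × 13.0) / [13.0 × (0.641 × 6.51 − 0.0485) − 1] = 63.92 / 52.62 = 1.215 mg/L.
The observed yield is Y_obs = Y/(1 + k_d·θ_c) = 0.641 / (1 + 0.0485 × 13.0) = 0.641 / 1.631 = 0.3931 g VSS per g BOD₅ removed.
Q·(S₀ − S) = 2780 × (971 − 1.21) × 10⁻³ = 2696 kg/d removed.
P_X = Y_obs · Q(S₀ − S) = 0.3931 × 2696 = 1060 kg VSS/d.

P_X ≈ 1060 kg VSS/d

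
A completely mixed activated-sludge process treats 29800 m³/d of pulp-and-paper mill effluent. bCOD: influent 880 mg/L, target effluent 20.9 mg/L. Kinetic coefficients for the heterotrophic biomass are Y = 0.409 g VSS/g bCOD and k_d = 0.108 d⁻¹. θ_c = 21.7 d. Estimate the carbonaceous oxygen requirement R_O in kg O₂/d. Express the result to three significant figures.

Observed yield with endogenous decay: Y_obs = Y / (1 + k_d·θ_c) = 0.409 / (1 + 0.108 × 21.7) = 0.409 / 3.344 = 0.1223 g VSS/g bCOD.
Substrate removed = Q·(S₀ − S) = 29800 m³/d × (880 − 20.9) g/m³ = 2.56×10^7 g/d = 25601 kg/d.
Net sludge production P_X = 0.1223 × 25601 = 3132 kg VSS/d.
Carbonaceous O₂ demand = substrate oxidised − cell-mass equivalent = 25601 − 1.42 × 3132 = 21154 kg O₂/d.

R_O ≈ 21200 kg O₂/d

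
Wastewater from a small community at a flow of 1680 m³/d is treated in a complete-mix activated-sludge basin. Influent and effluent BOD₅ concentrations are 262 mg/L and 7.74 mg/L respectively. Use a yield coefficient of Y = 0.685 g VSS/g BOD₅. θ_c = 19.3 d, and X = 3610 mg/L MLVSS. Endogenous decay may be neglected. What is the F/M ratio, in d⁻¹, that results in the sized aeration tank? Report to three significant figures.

F/M ≈ 0.0779 d⁻¹

V·X = Y·Q·ΔS·θ_c gives V = 0.685 × 1680 × (262 − 7.74) × 19.3 / 3610 = 1564 m³.
F/M = Q·S₀ / (V·X) = 1680 × 262 / (1564 × 3610) = 0.07794 g BOD₅·(g VSS·d)⁻¹.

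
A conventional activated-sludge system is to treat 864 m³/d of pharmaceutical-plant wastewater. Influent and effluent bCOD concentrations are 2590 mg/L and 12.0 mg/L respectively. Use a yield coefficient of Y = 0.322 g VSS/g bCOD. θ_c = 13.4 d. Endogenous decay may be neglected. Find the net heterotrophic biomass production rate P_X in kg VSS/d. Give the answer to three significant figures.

P_X ≈ 717 kg VSS/d

No decay correction is needed, so Y_obs = Y = 0.322.
Q·(S₀ − S) = 864 × (2590 − 12.0) × 10⁻³ = 2227 kg/d removed.
Biomass produced: P_X = Y_obs·Q·ΔS = 0.3220 × 2227 ≈ 717.2 kg VSS/d.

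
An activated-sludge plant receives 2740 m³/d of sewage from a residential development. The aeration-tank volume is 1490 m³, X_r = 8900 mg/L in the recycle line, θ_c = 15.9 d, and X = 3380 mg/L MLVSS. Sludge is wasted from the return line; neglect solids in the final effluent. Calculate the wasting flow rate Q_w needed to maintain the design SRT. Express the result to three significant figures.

Q_w ≈ 35.6 m³/d

θ_c = V·X/(Q_w·X_r) when wasting from the recycle, so Q_w = V·X/(θ_c·X_r) = 1490 × 3380 / (15.9 × 8900) = 35.59 m³/d.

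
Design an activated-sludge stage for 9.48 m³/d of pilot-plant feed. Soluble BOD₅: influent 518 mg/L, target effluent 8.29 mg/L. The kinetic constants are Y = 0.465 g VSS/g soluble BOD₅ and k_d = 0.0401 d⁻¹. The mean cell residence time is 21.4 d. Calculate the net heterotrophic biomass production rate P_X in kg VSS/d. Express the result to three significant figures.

Y_obs = Y / (1 + k_d θ_c) = 0.465 / (1 + 0.0401 × 21.4) = 0.465 / 1.858 = 0.2503.
Substrate removed = Q·(S₀ − S) = 9.48 m³/d × (518 − 8.29) g/m³ = 4.83×10^3 g/d = 4.832 kg/d.
So the net sludge growth is P_X = 0.2503 × 4.832 = 1.209 kg VSS/d.

P_X ≈ 1.21 kg VSS/d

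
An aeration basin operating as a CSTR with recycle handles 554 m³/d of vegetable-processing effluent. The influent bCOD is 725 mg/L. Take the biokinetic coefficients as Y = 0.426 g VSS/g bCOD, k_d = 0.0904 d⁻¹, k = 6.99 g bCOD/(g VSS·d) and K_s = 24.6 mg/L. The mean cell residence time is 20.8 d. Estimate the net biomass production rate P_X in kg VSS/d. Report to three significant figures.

P_X ≈ 59.3 kg VSS/d

From the Monod/SRT balance for a CMAS, S = K_s·(1+k_d θ_c)/[θ_c·(Y k − k_d) − 1] = 24.6 × (1 + 0.0904 × 20.8) / [20.8 × (0.426 × 6.99 − 0.0904) − 1] = 70.86 / 59.06 = 1.200 mg/L.
Y_obs = Y / (1 + k_d θ_c) = 0.426 / (1 + 0.0904 × 20.8) = 0.426 / 2.880 = 0.1479.
Q·(S₀ − S) = 554 × (725 − 1.20) × 10⁻³ = 401.0 kg/d removed.
Net biomass production P_X = Y_obs × Q·(S₀ − S) = 0.1479 × 401.0 = 59.31 kg VSS/d.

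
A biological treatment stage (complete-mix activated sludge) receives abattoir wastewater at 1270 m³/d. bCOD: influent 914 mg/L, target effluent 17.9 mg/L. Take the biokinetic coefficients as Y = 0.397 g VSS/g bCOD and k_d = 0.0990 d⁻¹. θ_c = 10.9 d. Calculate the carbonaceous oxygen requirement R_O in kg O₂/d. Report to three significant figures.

The observed yield is Y_obs = Y/(1 + k_d·θ_c) = 0.397 / (1 + 0.0990 × 10.9) = 0.397 / 2.079 = 0.1909 g VSS per g bCOD removed.
Substrate removed = Q·(S₀ − S) = 1270 m³/d × (914 − 17.9) g/m³ = 1.14×10^6 g/d = 1138 kg/d.
P_X = Y_obs·Q·(S₀ − S) = 0.1909 × 1138 = 217.3 kg VSS/d.
Carbonaceous O₂ demand = substrate oxidised − cell-mass equivalent = 1138 − 1.42 × 217.3 = 829.5 kg O₂/d.

R_O ≈ 829 kg O₂/d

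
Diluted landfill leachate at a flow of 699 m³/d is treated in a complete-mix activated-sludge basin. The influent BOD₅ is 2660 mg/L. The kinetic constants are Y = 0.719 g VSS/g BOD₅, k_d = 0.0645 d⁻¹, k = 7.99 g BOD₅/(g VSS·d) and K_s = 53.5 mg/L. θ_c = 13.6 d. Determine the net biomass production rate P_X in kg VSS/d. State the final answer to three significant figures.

For a completely mixed reactor with recycle the Lawrence–McCarty relation gives S = K_s·(1 + k_d·θ_c) / [θ_c·(Y·k − k_d) − 1] = 53.5 × (1 + 0.0645 × 13.6) / [13.6 × (0.719 × 7.99 − 0.0645) − 1] = 100.4 / 76.25 = 1.317 mg/L.
Correct the yield for decay: Y_obs = Y/(1 + k_d θ_c) = 0.719 / (1 + 0.0645 × 13.6) = 0.719 / 1.877 = 0.3830.
Mass of BOD₅ removed per day: Q(S₀ − S) = 699 × 2659 g/m³ = 1858 kg/d.
Biomass produced: P_X = Y_obs·Q·ΔS = 0.3830 × 1858 ≈ 711.8 kg VSS/d.

P_X ≈ 712 kg VSS/d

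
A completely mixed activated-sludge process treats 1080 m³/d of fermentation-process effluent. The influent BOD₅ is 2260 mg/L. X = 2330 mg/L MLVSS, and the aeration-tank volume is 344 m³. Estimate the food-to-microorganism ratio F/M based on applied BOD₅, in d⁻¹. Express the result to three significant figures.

F/M ≈ 3.05 d⁻¹

Food-to-microorganism ratio F/M = Q S₀ / (V X) = 1080 × 2260 / (344.0 × 2330) = 3.045 d⁻¹.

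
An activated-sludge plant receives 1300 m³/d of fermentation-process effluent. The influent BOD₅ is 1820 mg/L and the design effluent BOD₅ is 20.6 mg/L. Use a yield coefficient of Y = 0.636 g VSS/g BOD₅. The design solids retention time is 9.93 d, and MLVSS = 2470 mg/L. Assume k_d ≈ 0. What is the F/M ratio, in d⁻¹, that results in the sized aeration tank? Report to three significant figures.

V·X = Y·Q·ΔS·θ_c gives V = 0.636 × 1300 × (1820 − 20.6) × 9.93 / 2470 = 5981 m³.
F/M = applied load / biomass = Q·S₀/(V·X) = 1300 × 1820 / (5981 × 2470) = 0.1602 d⁻¹.

F/M ≈ 0.160 d⁻¹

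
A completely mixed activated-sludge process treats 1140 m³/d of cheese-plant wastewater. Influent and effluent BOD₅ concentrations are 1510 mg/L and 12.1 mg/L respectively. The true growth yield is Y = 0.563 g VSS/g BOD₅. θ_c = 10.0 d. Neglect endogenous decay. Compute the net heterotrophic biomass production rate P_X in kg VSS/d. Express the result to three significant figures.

With endogenous decay neglected, the observed yield equals the true yield: Y_obs = Y = 0.563 g VSS/g BOD₅.
ΔS = 1510 − 12.1 = 1498 mg/L, so the substrate removal rate is 1140 × 1498/1000 = 1708 kg BOD₅/d.
So the net sludge growth is P_X = 0.5630 × 1708 = 961.4 kg VSS/d.

P_X ≈ 961 kg VSS/d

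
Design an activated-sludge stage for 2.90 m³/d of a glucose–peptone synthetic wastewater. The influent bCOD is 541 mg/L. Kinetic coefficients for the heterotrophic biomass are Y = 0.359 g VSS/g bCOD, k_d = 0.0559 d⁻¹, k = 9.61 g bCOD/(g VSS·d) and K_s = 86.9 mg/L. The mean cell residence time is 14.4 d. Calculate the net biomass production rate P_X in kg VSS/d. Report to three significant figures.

P_X ≈ 0.310 kg VSS/d

From the Monod/SRT balance for a CMAS, S = K_s·(1+k_d θ_c)/[θ_c·(Y k − k_d) − 1] = 86.9 × (1 + 0.0559 × 14.4) / [14.4 × (0.359 × 9.61 − 0.0559) − 1] = 156.9 / 47.87 = 3.276 mg/L.
The observed yield is Y_obs = Y/(1 + k_d·θ_c) = 0.359 / (1 + 0.0559 × 14.4) = 0.359 / 1.805 = 0.1989 g VSS per g bCOD removed.
ΔS = 541 − 3.28 = 537.7 mg/L, so the substrate removal rate is 2.90 × 537.7/1000 = 1.559 kg bCOD/d.
Net biomass production P_X = Y_obs × Q·(S₀ − S) = 0.1989 × 1.559 = 0.3102 kg VSS/d.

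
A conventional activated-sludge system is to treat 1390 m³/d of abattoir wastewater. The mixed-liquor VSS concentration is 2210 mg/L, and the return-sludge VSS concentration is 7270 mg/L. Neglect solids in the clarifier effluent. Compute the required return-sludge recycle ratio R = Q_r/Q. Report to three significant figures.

R ≈ 0.437

Mass balance around the secondary clarifier (neglecting effluent solids): R = X / (X_r − X) = 2210 / (7270 − 2210) = 0.4368.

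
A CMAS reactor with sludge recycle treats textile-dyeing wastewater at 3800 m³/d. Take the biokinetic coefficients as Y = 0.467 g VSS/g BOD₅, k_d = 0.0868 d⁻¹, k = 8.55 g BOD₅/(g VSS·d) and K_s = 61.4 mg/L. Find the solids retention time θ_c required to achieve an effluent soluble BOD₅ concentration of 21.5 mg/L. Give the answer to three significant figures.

From 1/θ_c = Y·k·S/(K_s + S) − k_d: Y·k·S/(K_s+S) = 0.467 × 8.55 × 21.5 / (61.4 + 21.5) = 1.036 d⁻¹.
θ_c = 1/(μ − k_d) = 1/(1.036 − 0.0868) = 1/0.9487 = 1.054 d.

θ_c ≈ 1.05 d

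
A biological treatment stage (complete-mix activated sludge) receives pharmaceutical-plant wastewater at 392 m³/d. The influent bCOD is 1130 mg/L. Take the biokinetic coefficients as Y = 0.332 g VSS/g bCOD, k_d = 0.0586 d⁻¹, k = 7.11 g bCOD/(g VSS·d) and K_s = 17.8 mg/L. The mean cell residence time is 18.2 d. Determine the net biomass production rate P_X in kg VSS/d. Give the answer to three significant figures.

For a completely mixed reactor with recycle the Lawrence–McCarty relation gives S = K_s·(1 + k_d·θ_c) / [θ_c·(Y·k − k_d) − 1] = 17.8 × (1 + 0.0586 × 18.2) / [18.2 × (0.332 × 7.11 − 0.0586) − 1] = 36.78 / 40.89 = 0.8995 mg/L.
Observed yield with endogenous decay: Y_obs = Y / (1 + k_d·θ_c) = 0.332 / (1 + 0.0586 × 18.2) = 0.332 / 2.067 = 0.1607 g VSS/g bCOD.
Substrate removed = Q·(S₀ − S) = 392 m³/d × (1130 − 0.899) g/m³ = 4.43×10^5 g/d = 442.6 kg/d.
So the net sludge growth is P_X = 0.1607 × 442.6 = 71.11 kg VSS/d.

P_X ≈ 71.1 kg VSS/d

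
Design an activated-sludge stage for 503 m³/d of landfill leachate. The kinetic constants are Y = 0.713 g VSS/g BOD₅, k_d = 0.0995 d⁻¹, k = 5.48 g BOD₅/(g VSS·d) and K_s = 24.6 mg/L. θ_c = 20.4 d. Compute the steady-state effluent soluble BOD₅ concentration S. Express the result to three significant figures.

S ≈ 0.972 mg/L

From the Monod/SRT balance for a CMAS, S = K_s·(1+k_d θ_c)/[θ_c·(Y k − k_d) − 1] = 24.6 × (1 + 0.0995 × 20.4) / [20.4 × (0.713 × 5.48 − 0.0995) − 1] = 74.53 / 76.68 = 0.9720 mg/L.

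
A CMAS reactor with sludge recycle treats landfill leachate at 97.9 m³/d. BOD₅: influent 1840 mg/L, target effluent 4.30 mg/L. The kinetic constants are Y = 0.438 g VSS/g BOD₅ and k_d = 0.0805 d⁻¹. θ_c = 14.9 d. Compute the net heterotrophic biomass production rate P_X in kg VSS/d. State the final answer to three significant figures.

P_X ≈ 35.8 kg VSS/d

Observed yield with endogenous decay: Y_obs = Y / (1 + k_d·θ_c) = 0.438 / (1 + 0.0805 × 14.9) = 0.438 / 2.199 = 0.1991 g VSS/g BOD₅.
Q·(S₀ − S) = 97.9 × (1840 − 4.30) × 10⁻³ = 179.7 kg/d removed.
Net biomass production P_X = Y_obs × Q·(S₀ − S) = 0.1991 × 179.7 = 35.79 kg VSS/d.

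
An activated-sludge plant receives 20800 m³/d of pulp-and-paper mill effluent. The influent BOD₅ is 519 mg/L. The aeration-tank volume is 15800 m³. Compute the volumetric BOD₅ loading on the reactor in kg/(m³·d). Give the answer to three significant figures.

L_v ≈ 0.683 kg BOD₅/(m³·d)

Volumetric loading L_v = Q·S₀ / V = 20800 × 519 g/m³ / 15800 m³ = 683.2 g/(m³·d) = 0.6832 kg BOD₅/(m³·d).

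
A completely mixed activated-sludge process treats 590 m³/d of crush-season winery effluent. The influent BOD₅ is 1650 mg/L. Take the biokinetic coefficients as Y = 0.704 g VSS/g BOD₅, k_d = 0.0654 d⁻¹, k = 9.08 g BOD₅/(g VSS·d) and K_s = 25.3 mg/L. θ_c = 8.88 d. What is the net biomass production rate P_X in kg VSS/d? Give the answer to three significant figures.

P_X ≈ 433 kg VSS/d

For a completely mixed reactor with recycle the Lawrence–McCarty relation gives S = K_s·(1 + k_d·θ_c) / [θ_c·(Y·k − k_d) − 1] = 25.3 × (1 + 0.0654 × 8.88) / [8.88 × (0.704 × 9.08 − 0.0654) − 1] = 39.99 / 55.18 = 0.7247 mg/L.
The observed yield is Y_obs = Y/(1 + k_d·θ_c) = 0.704 / (1 + 0.0654 × 8.88) = 0.704 / 1.581 = 0.4454 g VSS per g BOD₅ removed.
Substrate removed = Q·(S₀ − S) = 590 m³/d × (1650 − 0.725) g/m³ = 9.73×10^5 g/d = 973.1 kg/d.
Net biomass production P_X = Y_obs × Q·(S₀ − S) = 0.4454 × 973.1 = 433.4 kg VSS/d.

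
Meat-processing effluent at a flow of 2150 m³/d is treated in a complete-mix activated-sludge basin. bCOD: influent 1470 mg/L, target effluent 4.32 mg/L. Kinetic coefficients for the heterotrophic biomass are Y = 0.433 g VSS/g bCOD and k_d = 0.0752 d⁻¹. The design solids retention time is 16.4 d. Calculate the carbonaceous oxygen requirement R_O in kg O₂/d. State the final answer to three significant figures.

R_O ≈ 2280 kg O₂/d

The observed yield is Y_obs = Y/(1 + k_d·θ_c) = 0.433 / (1 + 0.0752 × 16.4) = 0.433 / 2.233 = 0.1939 g VSS per g bCOD removed.
ΔS = 1470 − 4.32 = 1466 mg/L, so the substrate removal rate is 2150 × 1466/1000 = 3151 kg bCOD/d.
Net sludge production P_X = 0.1939 × 3151 = 611.0 kg VSS/d.
R_O = Q·(S₀ − S) − 1.42·P_X = 3151 − 1.42 × 611.0 = 2284 kg O₂/d.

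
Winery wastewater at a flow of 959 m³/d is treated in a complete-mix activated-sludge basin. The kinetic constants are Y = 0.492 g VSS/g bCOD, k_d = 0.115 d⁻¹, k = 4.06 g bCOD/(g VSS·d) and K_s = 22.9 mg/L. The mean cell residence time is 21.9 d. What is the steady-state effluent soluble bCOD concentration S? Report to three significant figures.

S ≈ 2.00 mg/L

Effluent substrate depends only on kinetics and SRT: S = K_s(1 + k_d θ_c) / [θ_c(Yk − k_d) − 1] = 22.9 × (1 + 0.115 × 21.9) / [21.9 × (0.492 × 4.06 − 0.115) − 1] = 80.57 / 40.23 = 2.003 mg/L.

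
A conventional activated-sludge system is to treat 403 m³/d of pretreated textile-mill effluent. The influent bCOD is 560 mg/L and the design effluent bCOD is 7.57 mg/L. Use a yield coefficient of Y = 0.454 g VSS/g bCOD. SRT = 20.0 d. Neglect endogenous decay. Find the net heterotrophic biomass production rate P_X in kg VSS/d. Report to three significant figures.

P_X ≈ 101 kg VSS/d

With endogenous decay neglected, the observed yield equals the true yield: Y_obs = Y = 0.454 g VSS/g bCOD.
Q·(S₀ − S) = 403 × (560 − 7.57) × 10⁻³ = 222.6 kg/d removed.
Biomass produced: P_X = Y_obs·Q·ΔS = 0.4540 × 222.6 ≈ 101.1 kg VSS/d.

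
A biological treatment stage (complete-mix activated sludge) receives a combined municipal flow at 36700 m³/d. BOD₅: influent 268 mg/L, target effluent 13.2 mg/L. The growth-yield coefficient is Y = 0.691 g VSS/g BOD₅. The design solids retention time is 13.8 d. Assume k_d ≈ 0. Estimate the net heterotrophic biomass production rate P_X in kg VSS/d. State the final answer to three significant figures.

No decay correction is needed, so Y_obs = Y = 0.691.
Substrate removed = Q·(S₀ − S) = 36700 m³/d × (268 − 13.2) g/m³ = 9.35×10^6 g/d = 9351 kg/d.
So the net sludge growth is P_X = 0.6910 × 9351 = 6462 kg VSS/d.

P_X ≈ 6460 kg VSS/d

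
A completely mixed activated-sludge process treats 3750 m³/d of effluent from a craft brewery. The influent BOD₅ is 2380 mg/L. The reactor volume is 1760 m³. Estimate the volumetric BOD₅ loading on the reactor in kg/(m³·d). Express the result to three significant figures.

Applied BOD₅ load per unit volume = Q·S₀/V = (3750 × 2380/1000)/1760 = 5.071 kg BOD₅·m⁻³·d⁻¹.

L_v ≈ 5.07 kg BOD₅/(m³·d)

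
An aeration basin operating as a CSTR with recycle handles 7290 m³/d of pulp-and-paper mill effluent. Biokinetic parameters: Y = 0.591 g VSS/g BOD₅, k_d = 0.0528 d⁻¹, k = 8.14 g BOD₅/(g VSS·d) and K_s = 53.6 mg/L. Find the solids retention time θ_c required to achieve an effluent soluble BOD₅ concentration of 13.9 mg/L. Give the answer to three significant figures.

θ_c ≈ 1.07 d

At the target effluent, Y k S/(K_s+S) = 0.591×8.14×13.9/67.50 = 0.9907 d⁻¹.
Then 1/θ_c = μ − k_d = 0.9907 − 0.0528 = 0.9379 d⁻¹, giving θ_c = 1.066 d.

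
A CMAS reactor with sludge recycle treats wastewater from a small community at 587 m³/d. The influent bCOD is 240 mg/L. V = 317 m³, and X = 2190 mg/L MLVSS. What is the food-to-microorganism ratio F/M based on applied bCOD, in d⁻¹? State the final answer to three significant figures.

Food-to-microorganism ratio F/M = Q S₀ / (V X) = 587 × 240 / (317.0 × 2190) = 0.2029 d⁻¹.

F/M ≈ 0.203 d⁻¹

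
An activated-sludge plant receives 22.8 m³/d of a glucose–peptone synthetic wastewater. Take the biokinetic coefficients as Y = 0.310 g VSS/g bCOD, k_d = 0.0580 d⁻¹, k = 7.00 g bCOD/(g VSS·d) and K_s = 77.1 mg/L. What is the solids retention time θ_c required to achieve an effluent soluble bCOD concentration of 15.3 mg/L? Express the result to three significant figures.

Specific growth rate at S = 15.3 mg/L: μ = YkS/(K_s+S) = 0.310·7.00·15.3/(77.1+15.3) = 0.3593 d⁻¹.
1/θ_c = 0.3593 − 0.0580 = 0.3013 d⁻¹, so θ_c = 3.319 d.

θ_c ≈ 3.32 d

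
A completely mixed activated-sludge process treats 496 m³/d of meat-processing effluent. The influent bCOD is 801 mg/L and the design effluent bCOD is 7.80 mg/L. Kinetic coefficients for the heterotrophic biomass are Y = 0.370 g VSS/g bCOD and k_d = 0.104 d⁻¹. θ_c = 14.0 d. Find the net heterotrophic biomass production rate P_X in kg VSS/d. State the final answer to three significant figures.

P_X ≈ 59.3 kg VSS/d

Correct the yield for decay: Y_obs = Y/(1 + k_d θ_c) = 0.370 / (1 + 0.104 × 14.0) = 0.370 / 2.456 = 0.1507.
ΔS = 801 − 7.80 = 793.2 mg/L, so the substrate removal rate is 496 × 793.2/1000 = 393.4 kg bCOD/d.
Biomass produced: P_X = Y_obs·Q·ΔS = 0.1507 × 393.4 ≈ 59.27 kg VSS/d.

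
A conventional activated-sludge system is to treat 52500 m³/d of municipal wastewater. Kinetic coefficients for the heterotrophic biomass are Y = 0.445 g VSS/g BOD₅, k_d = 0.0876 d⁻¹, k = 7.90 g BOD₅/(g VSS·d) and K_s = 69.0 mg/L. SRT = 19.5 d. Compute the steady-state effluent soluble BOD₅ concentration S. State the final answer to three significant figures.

S ≈ 2.84 mg/L

From the Monod/SRT balance for a CMAS, S = K_s·(1+k_d θ_c)/[θ_c·(Y k − k_d) − 1] = 69.0 × (1 + 0.0876 × 19.5) / [19.5 × (0.445 × 7.90 − 0.0876) − 1] = 186.9 / 65.84 = 2.838 mg/L.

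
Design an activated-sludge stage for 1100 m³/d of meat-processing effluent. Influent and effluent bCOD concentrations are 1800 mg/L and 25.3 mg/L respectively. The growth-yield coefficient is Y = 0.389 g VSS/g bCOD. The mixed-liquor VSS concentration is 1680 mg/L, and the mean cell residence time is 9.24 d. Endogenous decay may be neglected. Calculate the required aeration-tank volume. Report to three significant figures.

V ≈ 4180 m³

V·X = Y·Q·ΔS·θ_c gives V = 0.389 × 1100 × (1800 − 25.3) × 9.24 / 1680 = 4177 m³.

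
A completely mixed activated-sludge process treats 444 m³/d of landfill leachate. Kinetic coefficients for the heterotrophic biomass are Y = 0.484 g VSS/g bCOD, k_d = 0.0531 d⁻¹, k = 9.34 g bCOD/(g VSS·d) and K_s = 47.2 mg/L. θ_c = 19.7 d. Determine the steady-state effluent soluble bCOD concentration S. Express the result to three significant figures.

Effluent substrate depends only on kinetics and SRT: S = K_s(1 + k_d θ_c) / [θ_c(Yk − k_d) − 1] = 47.2 × (1 + 0.0531 × 19.7) / [19.7 × (0.484 × 9.34 − 0.0531) − 1] = 96.57 / 87.01 = 1.110 mg/L.

S ≈ 1.11 mg/L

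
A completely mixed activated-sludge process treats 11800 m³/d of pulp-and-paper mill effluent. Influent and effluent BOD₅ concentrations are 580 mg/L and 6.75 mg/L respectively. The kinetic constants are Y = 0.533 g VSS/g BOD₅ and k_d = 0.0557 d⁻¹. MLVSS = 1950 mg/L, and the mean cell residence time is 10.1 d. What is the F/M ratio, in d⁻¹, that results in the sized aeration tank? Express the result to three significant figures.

Rearranging the biomass balance for a CMAS with decay, V = Y·Q·ΔS·θ_c / [X·(1+k_d θ_c)] = 0.533 × 11800 × (580 − 6.75) × 10.1 / [1950 × (1 + 0.0557 × 10.1)] = 3.64×10^7 / 3047 = 11951 m³.
Food-to-microorganism ratio F/M = Q S₀ / (V X) = 11800 × 580 / (11951 × 1950) = 0.2937 d⁻¹.

F/M ≈ 0.294 d⁻¹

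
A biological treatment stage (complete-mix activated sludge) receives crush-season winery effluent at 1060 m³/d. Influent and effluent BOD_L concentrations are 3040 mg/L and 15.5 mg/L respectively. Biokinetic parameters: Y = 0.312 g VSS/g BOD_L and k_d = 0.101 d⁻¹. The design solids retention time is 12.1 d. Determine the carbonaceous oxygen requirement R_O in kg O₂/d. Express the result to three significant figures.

R_O ≈ 2570 kg O₂/d

The observed yield is Y_obs = Y/(1 + k_d·θ_c) = 0.312 / (1 + 0.101 × 12.1) = 0.312 / 2.222 = 0.1404 g VSS per g BOD_L removed.
ΔS = 3040 − 15.5 = 3024 mg/L, so the substrate removal rate is 1060 × 3024/1000 = 3206 kg BOD_L/d.
Net sludge production P_X = 0.1404 × 3206 = 450.1 kg VSS/d.
Carbonaceous O₂ demand = substrate oxidised − cell-mass equivalent = 3206 − 1.42 × 450.1 = 2567 kg O₂/d.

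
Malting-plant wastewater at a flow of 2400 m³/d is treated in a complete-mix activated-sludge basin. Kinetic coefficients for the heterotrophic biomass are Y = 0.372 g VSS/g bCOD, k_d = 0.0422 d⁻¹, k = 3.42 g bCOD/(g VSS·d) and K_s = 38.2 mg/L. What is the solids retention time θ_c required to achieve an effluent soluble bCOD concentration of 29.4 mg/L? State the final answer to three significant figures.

θ_c ≈ 1.96 d

At the target effluent, Y k S/(K_s+S) = 0.372×3.42×29.4/67.60 = 0.5533 d⁻¹.
θ_c = 1/(μ − k_d) = 1/(0.5533 − 0.0422) = 1/0.5111 = 1.957 d.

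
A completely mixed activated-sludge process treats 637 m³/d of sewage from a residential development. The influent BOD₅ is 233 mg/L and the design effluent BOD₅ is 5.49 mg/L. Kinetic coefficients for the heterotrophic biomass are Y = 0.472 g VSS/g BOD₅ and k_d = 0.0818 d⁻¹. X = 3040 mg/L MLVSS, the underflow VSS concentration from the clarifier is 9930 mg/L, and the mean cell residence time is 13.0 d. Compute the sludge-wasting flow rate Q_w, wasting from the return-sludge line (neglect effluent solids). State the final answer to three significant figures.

Q_w ≈ 3.34 m³/d

Steady-state biomass mass balance: V·X·(1 + k_d·θ_c) = Y·Q·(S₀ − S)·θ_c, so V = 0.472 × 637 × (233 − 5.49) × 13.0 / [3040 × (1 + 0.0818 × 13.0)] = 8.89×10^5 / 6273 = 141.8 m³.
Q_w = (V·X)/(θ_c X_r) = 141.8 × 3040 / (13.0 × 9930) = 3.338 m³/d.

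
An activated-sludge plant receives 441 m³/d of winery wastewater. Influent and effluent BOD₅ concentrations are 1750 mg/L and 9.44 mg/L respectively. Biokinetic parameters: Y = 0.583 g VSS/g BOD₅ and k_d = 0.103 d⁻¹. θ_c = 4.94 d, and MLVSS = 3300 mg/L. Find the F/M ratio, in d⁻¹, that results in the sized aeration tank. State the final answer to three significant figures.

F/M ≈ 0.527 d⁻¹

Rearranging the biomass balance for a CMAS with decay, V = Y·Q·ΔS·θ_c / [X·(1+k_d θ_c)] = 0.583 × 441 × (1750 − 9.44) × 4.94 / [3300 × (1 + 0.103 × 4.94)] = 2.21×10^6 / 4979 = 444.0 m³.
F/M = Q·S₀ / (V·X) = 441 × 1750 / (444.0 × 3300) = 0.5267 g BOD₅·(g VSS·d)⁻¹.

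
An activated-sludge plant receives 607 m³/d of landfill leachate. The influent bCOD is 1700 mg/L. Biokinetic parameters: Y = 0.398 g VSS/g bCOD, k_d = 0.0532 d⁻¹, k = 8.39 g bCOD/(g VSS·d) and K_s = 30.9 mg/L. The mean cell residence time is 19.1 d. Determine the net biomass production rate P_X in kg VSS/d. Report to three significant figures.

For a completely mixed reactor with recycle the Lawrence–McCarty relation gives S = K_s·(1 + k_d·θ_c) / [θ_c·(Y·k − k_d) − 1] = 30.9 × (1 + 0.0532 × 19.1) / [19.1 × (0.398 × 8.39 − 0.0532) − 1] = 62.30 / 61.76 = 1.009 mg/L.
Observed yield with endogenous decay: Y_obs = Y / (1 + k_d·θ_c) = 0.398 / (1 + 0.0532 × 19.1) = 0.398 / 2.016 = 0.1974 g VSS/g bCOD.
Mass of bCOD removed per day: Q(S₀ − S) = 607 × 1699 g/m³ = 1031 kg/d.
P_X = Y_obs · Q(S₀ − S) = 0.1974 × 1031 = 203.6 kg VSS/d.

P_X ≈ 204 kg VSS/d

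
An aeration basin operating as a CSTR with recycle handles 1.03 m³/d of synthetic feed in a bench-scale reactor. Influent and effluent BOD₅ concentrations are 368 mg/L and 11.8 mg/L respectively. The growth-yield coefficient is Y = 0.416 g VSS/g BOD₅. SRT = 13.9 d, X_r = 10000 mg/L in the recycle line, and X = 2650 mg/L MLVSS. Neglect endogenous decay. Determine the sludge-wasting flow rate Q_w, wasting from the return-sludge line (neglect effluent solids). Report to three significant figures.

Q_w ≈ 0.0153 m³/d

Biomass mass balance (decay neglected): V·X = Y·Q·(S₀ − S)·θ_c, so V = 0.416 × 1.03 × (368 − 11.8) × 13.9 / 2650 = 0.8006 m³.
Wasting from the return line (neglecting effluent solids): Q_w = V·X / (θ_c·X_r) = 0.8006 × 2650 / (13.9 × 10000) = 0.01526 m³/d.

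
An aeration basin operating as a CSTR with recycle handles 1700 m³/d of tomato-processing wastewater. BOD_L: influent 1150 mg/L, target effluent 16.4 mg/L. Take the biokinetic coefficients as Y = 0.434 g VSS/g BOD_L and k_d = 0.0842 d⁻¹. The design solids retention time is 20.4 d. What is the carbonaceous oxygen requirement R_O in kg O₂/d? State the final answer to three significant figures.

The observed yield is Y_obs = Y/(1 + k_d·θ_c) = 0.434 / (1 + 0.0842 × 20.4) = 0.434 / 2.718 = 0.1597 g VSS per g BOD_L removed.
Mass of BOD_L removed per day: Q(S₀ − S) = 1700 × 1134 g/m³ = 1927 kg/d.
Net sludge production P_X = 0.1597 × 1927 = 307.8 kg VSS/d.
R_O = Q·(S₀ − S) − 1.42·P_X = 1927 − 1.42 × 307.8 = 1490 kg O₂/d.

R_O ≈ 1490 kg O₂/d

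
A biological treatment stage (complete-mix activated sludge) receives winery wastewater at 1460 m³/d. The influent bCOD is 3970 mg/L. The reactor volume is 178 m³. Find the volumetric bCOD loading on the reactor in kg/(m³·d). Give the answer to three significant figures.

L_v ≈ 32.6 kg bCOD/(m³·d)

Applied bCOD load per unit volume = Q·S₀/V = (1460 × 3970/1000)/178.0 = 32.56 kg bCOD·m⁻³·d⁻¹.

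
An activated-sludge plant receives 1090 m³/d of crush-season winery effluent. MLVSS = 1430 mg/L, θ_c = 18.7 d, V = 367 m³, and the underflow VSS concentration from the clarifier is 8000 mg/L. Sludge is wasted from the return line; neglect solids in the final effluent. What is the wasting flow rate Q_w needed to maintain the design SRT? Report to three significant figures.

Wasting from the return line (neglecting effluent solids): Q_w = V·X / (θ_c·X_r) = 367.0 × 1430 / (18.7 × 8000) = 3.508 m³/d.

Q_w ≈ 3.51 m³/d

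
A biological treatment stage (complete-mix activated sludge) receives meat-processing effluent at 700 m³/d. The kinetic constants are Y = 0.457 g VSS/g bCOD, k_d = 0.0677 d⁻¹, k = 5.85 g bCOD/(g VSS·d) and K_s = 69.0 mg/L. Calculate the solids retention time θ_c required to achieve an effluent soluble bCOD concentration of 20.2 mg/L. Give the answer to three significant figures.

θ_c ≈ 1.86 d

From 1/θ_c = Y·k·S/(K_s + S) − k_d: Y·k·S/(K_s+S) = 0.457 × 5.85 × 20.2 / (69.0 + 20.2) = 0.6054 d⁻¹.
Then 1/θ_c = μ − k_d = 0.6054 − 0.0677 = 0.5377 d⁻¹, giving θ_c = 1.860 d.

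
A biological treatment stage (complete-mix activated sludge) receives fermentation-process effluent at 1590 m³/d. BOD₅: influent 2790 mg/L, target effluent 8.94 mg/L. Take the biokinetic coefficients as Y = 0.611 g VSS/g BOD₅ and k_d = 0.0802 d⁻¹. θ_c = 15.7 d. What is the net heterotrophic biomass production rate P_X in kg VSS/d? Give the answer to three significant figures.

P_X ≈ 1200 kg VSS/d

The observed yield is Y_obs = Y/(1 + k_d·θ_c) = 0.611 / (1 + 0.0802 × 15.7) = 0.611 / 2.259 = 0.2705 g VSS per g BOD₅ removed.
Substrate removed = Q·(S₀ − S) = 1590 m³/d × (2790 − 8.94) g/m³ = 4.42×10^6 g/d = 4422 kg/d.
Biomass produced: P_X = Y_obs·Q·ΔS = 0.2705 × 4422 ≈ 1196 kg VSS/d.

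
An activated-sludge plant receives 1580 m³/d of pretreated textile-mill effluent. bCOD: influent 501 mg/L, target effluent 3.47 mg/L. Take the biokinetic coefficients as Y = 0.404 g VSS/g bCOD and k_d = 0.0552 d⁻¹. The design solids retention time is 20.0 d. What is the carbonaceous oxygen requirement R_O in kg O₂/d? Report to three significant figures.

Y_obs = Y / (1 + k_d θ_c) = 0.404 / (1 + 0.0552 × 20.0) = 0.404 / 2.104 = 0.1920.
Q·(S₀ − S) = 1580 × (501 − 3.47) × 10⁻³ = 786.1 kg/d removed.
Net sludge production P_X = 0.1920 × 786.1 = 150.9 kg VSS/d.
R_O = Q·(S₀ − S) − 1.42·P_X = 786.1 − 1.42 × 150.9 = 571.8 kg O₂/d.

R_O ≈ 572 kg O₂/d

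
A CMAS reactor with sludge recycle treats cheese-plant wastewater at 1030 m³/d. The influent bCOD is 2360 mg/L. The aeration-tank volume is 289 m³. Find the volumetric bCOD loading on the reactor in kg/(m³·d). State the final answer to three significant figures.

L_v ≈ 8.41 kg bCOD/(m³·d)

L_v = Q S₀ / V = 1030 × 2360 × 10⁻³ / 289.0 = 8.411 kg/(m³·d).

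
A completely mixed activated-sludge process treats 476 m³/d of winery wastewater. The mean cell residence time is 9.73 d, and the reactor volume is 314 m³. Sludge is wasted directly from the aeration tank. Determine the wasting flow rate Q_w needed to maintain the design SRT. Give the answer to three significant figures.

With mixed-liquor wasting, θ_c = V/Q_w, so Q_w = V/θ_c = 314.0/9.73 = 32.27 m³/d.

Q_w ≈ 32.3 m³/d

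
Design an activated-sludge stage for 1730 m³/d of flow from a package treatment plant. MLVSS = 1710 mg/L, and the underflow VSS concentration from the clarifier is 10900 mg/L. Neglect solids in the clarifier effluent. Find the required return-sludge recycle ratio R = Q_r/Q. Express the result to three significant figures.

R ≈ 0.186

Mass balance around the secondary clarifier (neglecting effluent solids): R = X / (X_r − X) = 1710 / (10900 − 1710) = 0.1861.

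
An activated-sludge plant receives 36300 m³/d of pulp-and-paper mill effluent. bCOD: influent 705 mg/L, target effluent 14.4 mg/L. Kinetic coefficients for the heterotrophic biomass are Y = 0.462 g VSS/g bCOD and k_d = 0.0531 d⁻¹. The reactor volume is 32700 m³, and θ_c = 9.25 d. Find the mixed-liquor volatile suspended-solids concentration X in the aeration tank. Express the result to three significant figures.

X ≈ 2200 mg/L

From V·X·(1 + k_d·θ_c) = Y·Q·(S₀ − S)·θ_c: X = 0.462 × 36300 × (705 − 14.4) × 9.25 / [32700 × (1 + 0.0531 × 9.25)] = 2197 mg/L.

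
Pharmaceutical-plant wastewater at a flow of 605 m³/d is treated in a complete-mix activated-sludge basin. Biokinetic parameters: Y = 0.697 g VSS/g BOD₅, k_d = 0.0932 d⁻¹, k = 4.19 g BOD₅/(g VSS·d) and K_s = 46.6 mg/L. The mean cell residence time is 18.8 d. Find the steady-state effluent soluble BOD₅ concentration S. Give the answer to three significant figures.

From the Monod/SRT balance for a CMAS, S = K_s·(1+k_d θ_c)/[θ_c·(Y k − k_d) − 1] = 46.6 × (1 + 0.0932 × 18.8) / [18.8 × (0.697 × 4.19 − 0.0932) − 1] = 128.3 / 52.15 = 2.459 mg/L.

S ≈ 2.46 mg/L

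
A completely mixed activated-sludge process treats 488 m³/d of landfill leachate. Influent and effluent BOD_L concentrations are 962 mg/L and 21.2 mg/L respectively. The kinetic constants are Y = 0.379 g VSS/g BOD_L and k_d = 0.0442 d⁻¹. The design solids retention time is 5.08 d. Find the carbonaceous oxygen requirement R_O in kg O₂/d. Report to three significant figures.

R_O ≈ 257 kg O₂/d

Y_obs = Y / (1 + k_d θ_c) = 0.379 / (1 + 0.0442 × 5.08) = 0.379 / 1.225 = 0.3095.
Q·(S₀ − S) = 488 × (962 − 21.2) × 10⁻³ = 459.1 kg/d removed.
Net sludge production P_X = 0.3095 × 459.1 = 142.1 kg VSS/d.
R_O = Q·ΔS − 1.42 P_X = 459.1 − 201.8 = 257.3 kg O₂/d.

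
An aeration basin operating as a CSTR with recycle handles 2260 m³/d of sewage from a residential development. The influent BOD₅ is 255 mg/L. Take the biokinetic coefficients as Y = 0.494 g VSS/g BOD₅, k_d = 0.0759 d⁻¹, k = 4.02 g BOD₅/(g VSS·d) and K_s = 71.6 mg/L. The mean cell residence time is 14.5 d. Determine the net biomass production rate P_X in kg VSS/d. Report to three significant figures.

P_X ≈ 133 kg VSS/d

From the Monod/SRT balance for a CMAS, S = K_s·(1+k_d θ_c)/[θ_c·(Y k − k_d) − 1] = 71.6 × (1 + 0.0759 × 14.5) / [14.5 × (0.494 × 4.02 − 0.0759) − 1] = 150.4 / 26.69 = 5.634 mg/L.
Observed yield with endogenous decay: Y_obs = Y / (1 + k_d·θ_c) = 0.494 / (1 + 0.0759 × 14.5) = 0.494 / 2.101 = 0.2352 g VSS/g BOD₅.
ΔS = 255 − 5.63 = 249.4 mg/L, so the substrate removal rate is 2260 × 249.4/1000 = 563.6 kg BOD₅/d.
P_X = Y_obs · Q(S₀ − S) = 0.2352 × 563.6 = 132.5 kg VSS/d.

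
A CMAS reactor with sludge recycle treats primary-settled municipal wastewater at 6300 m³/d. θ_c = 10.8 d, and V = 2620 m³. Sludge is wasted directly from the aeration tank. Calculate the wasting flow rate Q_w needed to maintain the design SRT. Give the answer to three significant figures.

Q_w ≈ 243 m³/d

Wasting from the aeration tank: Q_w = V / θ_c = 2620 / 10.8 = 242.6 m³/d.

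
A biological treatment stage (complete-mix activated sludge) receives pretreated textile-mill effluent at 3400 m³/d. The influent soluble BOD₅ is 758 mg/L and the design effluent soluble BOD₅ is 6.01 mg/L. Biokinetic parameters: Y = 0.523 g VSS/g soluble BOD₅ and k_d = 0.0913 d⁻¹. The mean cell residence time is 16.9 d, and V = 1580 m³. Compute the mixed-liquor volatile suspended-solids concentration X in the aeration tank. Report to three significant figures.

X ≈ 5620 mg/L

From V·X·(1 + k_d·θ_c) = Y·Q·(S₀ − S)·θ_c: X = 0.523 × 3400 × (758 − 6.01) × 16.9 / [1580 × (1 + 0.0913 × 16.9)] = 5624 mg/L.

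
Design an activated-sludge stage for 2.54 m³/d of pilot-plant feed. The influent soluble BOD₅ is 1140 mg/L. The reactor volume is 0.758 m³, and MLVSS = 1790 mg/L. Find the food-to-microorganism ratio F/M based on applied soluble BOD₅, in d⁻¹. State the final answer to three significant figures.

F/M ≈ 2.13 d⁻¹

Food-to-microorganism ratio F/M = Q S₀ / (V X) = 2.54 × 1140 / (0.7580 × 1790) = 2.134 d⁻¹.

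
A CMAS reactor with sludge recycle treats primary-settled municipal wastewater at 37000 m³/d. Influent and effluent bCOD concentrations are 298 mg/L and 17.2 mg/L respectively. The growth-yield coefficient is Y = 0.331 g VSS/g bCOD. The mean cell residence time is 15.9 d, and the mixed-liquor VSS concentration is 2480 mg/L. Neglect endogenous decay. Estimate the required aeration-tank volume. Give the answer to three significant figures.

Biomass mass balance (decay neglected): V·X = Y·Q·(S₀ − S)·θ_c, so V = 0.331 × 37000 × (298 − 17.2) × 15.9 / 2480 = 22048 m³.

V ≈ 22000 m³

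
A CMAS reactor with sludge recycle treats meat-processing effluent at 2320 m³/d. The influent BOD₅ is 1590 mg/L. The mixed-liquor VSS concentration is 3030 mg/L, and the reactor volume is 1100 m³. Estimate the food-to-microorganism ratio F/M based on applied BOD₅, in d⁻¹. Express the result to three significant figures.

F/M ≈ 1.11 d⁻¹

F/M = Q·S₀ / (V·X) = 2320 × 1590 / (1100 × 3030) = 1.107 g BOD₅·(g VSS·d)⁻¹.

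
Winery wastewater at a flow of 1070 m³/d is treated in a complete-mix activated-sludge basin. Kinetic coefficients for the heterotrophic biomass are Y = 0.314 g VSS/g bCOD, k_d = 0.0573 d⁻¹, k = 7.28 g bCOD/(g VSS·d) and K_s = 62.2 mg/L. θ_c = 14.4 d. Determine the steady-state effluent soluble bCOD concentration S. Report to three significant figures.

For a completely mixed reactor with recycle the Lawrence–McCarty relation gives S = K_s·(1 + k_d·θ_c) / [θ_c·(Y·k − k_d) − 1] = 62.2 × (1 + 0.0573 × 14.4) / [14.4 × (0.314 × 7.28 − 0.0573) − 1] = 113.5 / 31.09 = 3.651 mg/L.

S ≈ 3.65 mg/L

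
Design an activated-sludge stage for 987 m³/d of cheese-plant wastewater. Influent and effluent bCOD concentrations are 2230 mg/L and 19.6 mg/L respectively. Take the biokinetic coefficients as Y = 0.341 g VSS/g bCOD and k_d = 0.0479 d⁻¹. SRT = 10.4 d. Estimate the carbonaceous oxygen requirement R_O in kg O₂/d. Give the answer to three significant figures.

Correct the yield for decay: Y_obs = Y/(1 + k_d θ_c) = 0.341 / (1 + 0.0479 × 10.4) = 0.341 / 1.498 = 0.2276.
Mass of bCOD removed per day: Q(S₀ − S) = 987 × 2210 g/m³ = 2182 kg/d.
Net sludge production P_X = 0.2276 × 2182 = 496.6 kg VSS/d.
Carbonaceous O₂ demand = substrate oxidised − cell-mass equivalent = 2182 − 1.42 × 496.6 = 1477 kg O₂/d.

R_O ≈ 1480 kg O₂/d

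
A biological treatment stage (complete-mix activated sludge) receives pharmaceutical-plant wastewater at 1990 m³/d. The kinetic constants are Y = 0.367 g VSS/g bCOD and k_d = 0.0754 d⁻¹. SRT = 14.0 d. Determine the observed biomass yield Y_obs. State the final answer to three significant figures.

Observed yield with endogenous decay: Y_obs = Y / (1 + k_d·θ_c) = 0.367 / (1 + 0.0754 × 14.0) = 0.367 / 2.056 = 0.1785 g VSS/g bCOD.

Y_obs ≈ 0.179 g VSS/g bCOD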